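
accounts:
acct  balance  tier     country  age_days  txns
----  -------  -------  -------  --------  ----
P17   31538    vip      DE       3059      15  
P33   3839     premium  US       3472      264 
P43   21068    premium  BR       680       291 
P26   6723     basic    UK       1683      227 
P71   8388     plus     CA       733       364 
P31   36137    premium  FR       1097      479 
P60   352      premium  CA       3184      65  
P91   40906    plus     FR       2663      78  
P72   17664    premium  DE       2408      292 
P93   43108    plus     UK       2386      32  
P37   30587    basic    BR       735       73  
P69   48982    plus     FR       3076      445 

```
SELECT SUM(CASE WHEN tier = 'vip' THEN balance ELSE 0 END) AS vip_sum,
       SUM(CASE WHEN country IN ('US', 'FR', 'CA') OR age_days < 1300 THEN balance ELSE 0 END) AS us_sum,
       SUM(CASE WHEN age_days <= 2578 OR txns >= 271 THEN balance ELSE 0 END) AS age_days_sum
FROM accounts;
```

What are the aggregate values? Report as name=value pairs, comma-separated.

vip_sum=31538, us_sum=190259, age_days_sum=212657

[vip_sum: tier = 'vip']
acct=P17: ✓ → 31538
acct=P33: ✗
acct=P43: ✗
acct=P26: ✗
acct=P71: ✗
acct=P31: ✗
acct=P60: ✗
acct=P91: ✗
acct=P72: ✗
acct=P93: ✗
acct=P37: ✗
acct=P69: ✗
vip_sum = 31538
—
[us_sum: country IN ('US', 'FR', 'CA') OR age_days < 1300]
acct=P17: ✗
acct=P33: ✓ → 3839
acct=P43: ✓ → 21068
acct=P26: ✗
acct=P71: ✓ → 8388
acct=P31: ✓ → 36137
acct=P60: ✓ → 352
acct=P91: ✓ → 40906
acct=P72: ✗
acct=P93: ✗
acct=P37: ✓ → 30587
acct=P69: ✓ → 48982
us_sum = 3839 + 21068 + 8388 + 36137 + 352 + 40906 + 30587 + 48982 = 190259
—
[age_days_sum: age_days <= 2578 OR txns >= 271]
acct=P17: ✗
acct=P33: ✗
acct=P43: ✓ → 21068
acct=P26: ✓ → 6723
acct=P71: ✓ → 8388
acct=P31: ✓ → 36137
acct=P60: ✗
acct=P91: ✗
acct=P72: ✓ → 17664
acct=P93: ✓ → 43108
acct=P37: ✓ → 30587
acct=P69: ✓ → 48982
age_days_sum = 21068 + 6723 + 8388 + 36137 + 17664 + 43108 + 30587 + 48982 = 212657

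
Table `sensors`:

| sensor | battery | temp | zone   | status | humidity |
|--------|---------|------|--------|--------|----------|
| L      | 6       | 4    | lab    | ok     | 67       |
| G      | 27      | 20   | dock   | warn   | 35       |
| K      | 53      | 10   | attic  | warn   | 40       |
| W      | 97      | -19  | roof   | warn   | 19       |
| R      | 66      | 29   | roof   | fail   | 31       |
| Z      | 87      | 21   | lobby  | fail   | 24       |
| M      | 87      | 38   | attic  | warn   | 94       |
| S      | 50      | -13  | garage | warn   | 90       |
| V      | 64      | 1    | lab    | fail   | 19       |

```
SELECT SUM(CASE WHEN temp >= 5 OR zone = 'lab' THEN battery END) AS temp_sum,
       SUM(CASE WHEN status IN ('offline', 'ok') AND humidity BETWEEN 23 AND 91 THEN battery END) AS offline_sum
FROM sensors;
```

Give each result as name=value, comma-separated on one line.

temp_sum=390, offline_sum=6

[temp_sum: temp >= 5 OR zone = 'lab']
sensor=L: ✓ → 6
sensor=G: ✓ → 27
sensor=K: ✓ → 53
sensor=W: ✗
sensor=R: ✓ → 66
sensor=Z: ✓ → 87
sensor=M: ✓ → 87
sensor=S: ✗
sensor=V: ✓ → 64
temp_sum = 6 + 27 + 53 + 66 + 87 + 87 + 64 = 390
—
[offline_sum: status IN ('offline', 'ok') AND humidity BETWEEN 23 AND 91]
sensor=L: ✓ → 6
sensor=G: ✗
sensor=K: ✗
sensor=W: ✗
sensor=R: ✗
sensor=Z: ✗
sensor=M: ✗
sensor=S: ✗
sensor=V: ✗
offline_sum = 6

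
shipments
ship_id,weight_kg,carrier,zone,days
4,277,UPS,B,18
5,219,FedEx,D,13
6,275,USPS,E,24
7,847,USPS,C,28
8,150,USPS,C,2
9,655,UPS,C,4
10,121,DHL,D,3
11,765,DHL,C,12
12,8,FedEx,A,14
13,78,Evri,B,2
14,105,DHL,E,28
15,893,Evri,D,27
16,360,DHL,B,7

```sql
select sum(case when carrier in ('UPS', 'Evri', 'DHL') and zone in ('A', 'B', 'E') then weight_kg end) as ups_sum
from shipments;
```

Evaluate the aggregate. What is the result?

820

ship_id=4: ✓ → 277
ship_id=5: ✗
ship_id=6: ✗
ship_id=7: ✗
ship_id=8: ✗
ship_id=9: ✗
ship_id=10: ✗
ship_id=11: ✗
ship_id=12: ✗
ship_id=13: ✓ → 78
ship_id=14: ✓ → 105
ship_id=15: ✗
ship_id=16: ✓ → 360
ups_sum = 277 + 78 + 105 + 360 = 820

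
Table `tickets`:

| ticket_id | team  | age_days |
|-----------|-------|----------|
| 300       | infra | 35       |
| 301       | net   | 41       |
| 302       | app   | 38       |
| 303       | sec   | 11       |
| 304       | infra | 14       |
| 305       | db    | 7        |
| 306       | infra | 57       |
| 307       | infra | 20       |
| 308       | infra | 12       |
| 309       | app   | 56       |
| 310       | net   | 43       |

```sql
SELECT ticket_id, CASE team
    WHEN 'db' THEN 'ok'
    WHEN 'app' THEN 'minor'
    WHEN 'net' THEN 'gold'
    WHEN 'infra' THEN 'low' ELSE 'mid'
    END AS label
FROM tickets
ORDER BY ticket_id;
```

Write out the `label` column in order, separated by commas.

ticket_id=300: team='infra' → low
ticket_id=301: team='net' → gold
ticket_id=302: team='app' → minor
ticket_id=303: ELSE → mid
ticket_id=304: team='infra' → low
ticket_id=305: team='db' → ok
ticket_id=306: team='infra' → low
ticket_id=307: team='infra' → low
ticket_id=308: team='infra' → low
ticket_id=309: team='app' → minor
ticket_id=310: team='net' → gold

low, gold, minor, mid, low, ok, low, low, low, minor, gold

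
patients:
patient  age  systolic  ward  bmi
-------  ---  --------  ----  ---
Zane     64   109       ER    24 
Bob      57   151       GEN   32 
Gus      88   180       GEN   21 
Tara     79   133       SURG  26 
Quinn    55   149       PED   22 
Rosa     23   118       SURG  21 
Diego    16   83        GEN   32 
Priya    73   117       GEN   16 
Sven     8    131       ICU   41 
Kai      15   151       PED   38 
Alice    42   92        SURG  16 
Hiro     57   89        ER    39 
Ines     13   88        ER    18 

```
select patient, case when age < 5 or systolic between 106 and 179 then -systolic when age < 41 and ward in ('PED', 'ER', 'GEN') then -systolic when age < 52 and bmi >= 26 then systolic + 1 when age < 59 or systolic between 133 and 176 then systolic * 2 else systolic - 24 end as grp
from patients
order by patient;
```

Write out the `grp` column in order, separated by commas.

patient=Alice: age < 59 or systolic between 133 and 176 → 184
patient=Bob: age < 5 or systolic between 106 and 179 → -151
patient=Diego: age < 41 and ward in ('PED', 'ER', 'GEN') → -83
patient=Gus: ELSE → 156
patient=Hiro: age < 59 or systolic between 133 and 176 → 178
patient=Ines: age < 41 and ward in ('PED', 'ER', 'GEN') → -88
patient=Kai: age < 5 or systolic between 106 and 179 → -151
patient=Priya: age < 5 or systolic between 106 and 179 → -117
patient=Quinn: age < 5 or systolic between 106 and 179 → -149
patient=Rosa: age < 5 or systolic between 106 and 179 → -118
patient=Sven: age < 5 or systolic between 106 and 179 → -131
patient=Tara: age < 5 or systolic between 106 and 179 → -133
patient=Zane: age < 5 or systolic between 106 and 179 → -109

184, -151, -83, 156, 178, -88, -151, -117, -149, -118, -131, -133, -109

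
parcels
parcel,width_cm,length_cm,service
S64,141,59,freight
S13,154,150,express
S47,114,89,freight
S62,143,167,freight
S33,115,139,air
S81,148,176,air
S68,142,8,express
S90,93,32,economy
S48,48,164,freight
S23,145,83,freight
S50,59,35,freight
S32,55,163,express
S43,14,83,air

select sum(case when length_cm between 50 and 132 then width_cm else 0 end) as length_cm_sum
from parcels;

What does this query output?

parcel=S64: ✓ → 141
parcel=S13: ✗
parcel=S47: ✓ → 114
parcel=S62: ✗
parcel=S33: ✗
parcel=S81: ✗
parcel=S68: ✗
parcel=S90: ✗
parcel=S48: ✗
parcel=S23: ✓ → 145
parcel=S50: ✗
parcel=S32: ✗
parcel=S43: ✓ → 14
length_cm_sum = 141 + 114 + 145 + 14 = 414

414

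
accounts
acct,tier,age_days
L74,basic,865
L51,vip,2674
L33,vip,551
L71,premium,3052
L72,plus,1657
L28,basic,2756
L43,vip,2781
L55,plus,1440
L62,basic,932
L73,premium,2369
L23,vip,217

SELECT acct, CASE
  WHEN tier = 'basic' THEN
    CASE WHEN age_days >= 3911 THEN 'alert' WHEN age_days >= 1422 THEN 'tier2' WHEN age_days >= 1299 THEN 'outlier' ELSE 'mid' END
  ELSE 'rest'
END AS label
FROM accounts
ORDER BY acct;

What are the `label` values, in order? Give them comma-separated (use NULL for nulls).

rest, tier2, rest, rest, rest, rest, mid, rest, rest, rest, mid

acct=L23: tier='vip' → outer ELSE → rest
acct=L28: tier='basic' → inner[age_days >= 1422] → tier2
acct=L33: tier='vip' → outer ELSE → rest
acct=L43: tier='vip' → outer ELSE → rest
acct=L51: tier='vip' → outer ELSE → rest
acct=L55: tier='plus' → outer ELSE → rest
acct=L62: tier='basic' → inner[ELSE] → mid
acct=L71: tier='premium' → outer ELSE → rest
acct=L72: tier='plus' → outer ELSE → rest
acct=L73: tier='premium' → outer ELSE → rest
acct=L74: tier='basic' → inner[ELSE] → mid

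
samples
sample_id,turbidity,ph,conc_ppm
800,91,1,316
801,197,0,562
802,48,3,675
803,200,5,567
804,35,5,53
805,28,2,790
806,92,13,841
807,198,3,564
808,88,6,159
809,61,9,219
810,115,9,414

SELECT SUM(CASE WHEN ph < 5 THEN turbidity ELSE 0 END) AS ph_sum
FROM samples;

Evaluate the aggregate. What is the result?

sample_id=800: ✓ → 91
sample_id=801: ✓ → 197
sample_id=802: ✓ → 48
sample_id=803: ✗
sample_id=804: ✗
sample_id=805: ✓ → 28
sample_id=806: ✗
sample_id=807: ✓ → 198
sample_id=808: ✗
sample_id=809: ✗
sample_id=810: ✗
ph_sum = 91 + 197 + 48 + 28 + 198 = 562

562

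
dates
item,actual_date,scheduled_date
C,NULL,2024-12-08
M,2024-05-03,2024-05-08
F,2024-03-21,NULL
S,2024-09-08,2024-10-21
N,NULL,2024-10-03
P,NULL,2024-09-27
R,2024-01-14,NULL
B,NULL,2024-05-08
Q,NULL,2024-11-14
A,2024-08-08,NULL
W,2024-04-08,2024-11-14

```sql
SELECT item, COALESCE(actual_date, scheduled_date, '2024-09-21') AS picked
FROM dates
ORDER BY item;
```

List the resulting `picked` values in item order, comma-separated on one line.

2024-08-08, 2024-05-08, 2024-12-08, 2024-03-21, 2024-05-03, 2024-10-03, 2024-09-27, 2024-11-14, 2024-01-14, 2024-09-08, 2024-04-08

item=A: actual_date=2024-08-08 → 2024-08-08
item=B: actual_date=NULL, scheduled_date=2024-05-08 → 2024-05-08
item=C: actual_date=NULL, scheduled_date=2024-12-08 → 2024-12-08
item=F: actual_date=2024-03-21 → 2024-03-21
item=M: actual_date=2024-05-03 → 2024-05-03
item=N: actual_date=NULL, scheduled_date=2024-10-03 → 2024-10-03
item=P: actual_date=NULL, scheduled_date=2024-09-27 → 2024-09-27
item=Q: actual_date=NULL, scheduled_date=2024-11-14 → 2024-11-14
item=R: actual_date=2024-01-14 → 2024-01-14
item=S: actual_date=2024-09-08 → 2024-09-08
item=W: actual_date=2024-04-08 → 2024-04-08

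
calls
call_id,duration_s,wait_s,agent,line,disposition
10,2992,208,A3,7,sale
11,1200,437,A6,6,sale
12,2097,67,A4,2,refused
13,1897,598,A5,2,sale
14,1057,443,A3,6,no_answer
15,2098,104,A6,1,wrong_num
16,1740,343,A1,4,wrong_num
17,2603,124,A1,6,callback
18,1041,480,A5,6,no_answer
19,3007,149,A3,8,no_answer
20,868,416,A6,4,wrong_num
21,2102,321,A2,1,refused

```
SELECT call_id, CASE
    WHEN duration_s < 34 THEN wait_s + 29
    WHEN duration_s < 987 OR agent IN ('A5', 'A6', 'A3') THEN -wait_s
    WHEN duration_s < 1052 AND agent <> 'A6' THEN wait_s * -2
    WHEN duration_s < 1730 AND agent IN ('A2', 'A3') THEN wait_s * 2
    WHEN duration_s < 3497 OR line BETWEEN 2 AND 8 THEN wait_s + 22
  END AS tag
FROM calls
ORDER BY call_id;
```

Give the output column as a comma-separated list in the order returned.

-208, -437, 89, -598, -443, -104, 365, 146, -480, -149, -416, 343

call_id=10: duration_s < 987 OR agent IN ('A5', 'A6', 'A3') → -208
call_id=11: duration_s < 987 OR agent IN ('A5', 'A6', 'A3') → -437
call_id=12: duration_s < 3497 OR line BETWEEN 2 AND 8 → 89
call_id=13: duration_s < 987 OR agent IN ('A5', 'A6', 'A3') → -598
call_id=14: duration_s < 987 OR agent IN ('A5', 'A6', 'A3') → -443
call_id=15: duration_s < 987 OR agent IN ('A5', 'A6', 'A3') → -104
call_id=16: duration_s < 3497 OR line BETWEEN 2 AND 8 → 365
call_id=17: duration_s < 3497 OR line BETWEEN 2 AND 8 → 146
call_id=18: duration_s < 987 OR agent IN ('A5', 'A6', 'A3') → -480
call_id=19: duration_s < 987 OR agent IN ('A5', 'A6', 'A3') → -149
call_id=20: duration_s < 987 OR agent IN ('A5', 'A6', 'A3') → -416
call_id=21: duration_s < 3497 OR line BETWEEN 2 AND 8 → 343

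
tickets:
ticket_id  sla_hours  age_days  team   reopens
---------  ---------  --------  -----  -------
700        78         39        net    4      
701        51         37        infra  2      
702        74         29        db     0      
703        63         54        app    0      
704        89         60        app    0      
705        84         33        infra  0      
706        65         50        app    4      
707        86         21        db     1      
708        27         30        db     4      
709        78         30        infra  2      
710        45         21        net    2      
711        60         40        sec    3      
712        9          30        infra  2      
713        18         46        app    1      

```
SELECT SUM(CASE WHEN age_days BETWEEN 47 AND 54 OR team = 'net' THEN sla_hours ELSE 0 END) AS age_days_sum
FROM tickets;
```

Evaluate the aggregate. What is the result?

251

ticket_id=700: ✓ → 78
ticket_id=701: ✗
ticket_id=702: ✗
ticket_id=703: ✓ → 63
ticket_id=704: ✗
ticket_id=705: ✗
ticket_id=706: ✓ → 65
ticket_id=707: ✗
ticket_id=708: ✗
ticket_id=709: ✗
ticket_id=710: ✓ → 45
ticket_id=711: ✗
ticket_id=712: ✗
ticket_id=713: ✗
age_days_sum = 78 + 63 + 65 + 45 = 251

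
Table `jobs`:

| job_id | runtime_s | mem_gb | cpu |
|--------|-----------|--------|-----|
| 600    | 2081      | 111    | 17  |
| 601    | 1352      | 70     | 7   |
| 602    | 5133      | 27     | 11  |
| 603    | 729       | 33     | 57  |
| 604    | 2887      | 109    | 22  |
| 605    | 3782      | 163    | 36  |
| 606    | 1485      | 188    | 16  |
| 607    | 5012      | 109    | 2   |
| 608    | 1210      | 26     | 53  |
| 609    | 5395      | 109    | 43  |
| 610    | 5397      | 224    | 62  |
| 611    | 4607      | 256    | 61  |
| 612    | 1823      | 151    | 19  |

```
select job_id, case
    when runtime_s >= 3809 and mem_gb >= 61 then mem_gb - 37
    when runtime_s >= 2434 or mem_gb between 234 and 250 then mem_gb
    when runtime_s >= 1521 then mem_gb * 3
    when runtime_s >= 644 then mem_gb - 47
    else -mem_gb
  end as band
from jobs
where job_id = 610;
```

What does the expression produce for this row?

job_id = 610: runtime_s=5397, mem_gb=224, cpu=62.
runtime_s >= 3809 and mem_gb >= 61 → true → 187

187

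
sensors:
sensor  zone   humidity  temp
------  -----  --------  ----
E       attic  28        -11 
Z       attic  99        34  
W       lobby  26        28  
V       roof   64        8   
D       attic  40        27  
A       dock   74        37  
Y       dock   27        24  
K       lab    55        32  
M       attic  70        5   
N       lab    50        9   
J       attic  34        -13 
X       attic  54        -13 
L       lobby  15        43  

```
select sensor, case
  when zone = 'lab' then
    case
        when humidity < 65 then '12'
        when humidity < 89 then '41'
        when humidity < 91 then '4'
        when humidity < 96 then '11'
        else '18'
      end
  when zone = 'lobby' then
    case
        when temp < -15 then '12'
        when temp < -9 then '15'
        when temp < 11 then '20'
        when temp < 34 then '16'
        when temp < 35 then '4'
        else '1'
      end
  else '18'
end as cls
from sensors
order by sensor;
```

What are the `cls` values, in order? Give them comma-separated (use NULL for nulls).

sensor=A: zone='dock' → outer ELSE → 18
sensor=D: zone='attic' → outer ELSE → 18
sensor=E: zone='attic' → outer ELSE → 18
sensor=J: zone='attic' → outer ELSE → 18
sensor=K: zone='lab' → inner[humidity < 65] → 12
sensor=L: zone='lobby' → inner[ELSE] → 1
sensor=M: zone='attic' → outer ELSE → 18
sensor=N: zone='lab' → inner[humidity < 65] → 12
sensor=V: zone='roof' → outer ELSE → 18
sensor=W: zone='lobby' → inner[temp < 34] → 16
sensor=X: zone='attic' → outer ELSE → 18
sensor=Y: zone='dock' → outer ELSE → 18
sensor=Z: zone='attic' → outer ELSE → 18

18, 18, 18, 18, 12, 1, 18, 12, 18, 16, 18, 18, 18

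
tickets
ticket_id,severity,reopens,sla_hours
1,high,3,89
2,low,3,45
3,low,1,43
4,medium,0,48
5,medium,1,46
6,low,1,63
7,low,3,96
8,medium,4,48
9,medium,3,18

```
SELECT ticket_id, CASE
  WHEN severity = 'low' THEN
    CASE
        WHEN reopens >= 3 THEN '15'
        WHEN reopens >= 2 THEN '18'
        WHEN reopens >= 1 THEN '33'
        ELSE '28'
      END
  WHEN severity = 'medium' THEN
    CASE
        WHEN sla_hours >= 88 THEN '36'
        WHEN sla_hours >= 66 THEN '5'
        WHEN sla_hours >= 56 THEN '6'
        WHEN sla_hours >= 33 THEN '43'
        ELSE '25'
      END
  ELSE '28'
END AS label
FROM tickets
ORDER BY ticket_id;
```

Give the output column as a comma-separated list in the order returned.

28, 15, 33, 43, 43, 33, 15, 43, 25

ticket_id=1: severity='high' → outer ELSE → 28
ticket_id=2: severity='low' → inner[reopens >= 3] → 15
ticket_id=3: severity='low' → inner[reopens >= 1] → 33
ticket_id=4: severity='medium' → inner[sla_hours >= 33] → 43
ticket_id=5: severity='medium' → inner[sla_hours >= 33] → 43
ticket_id=6: severity='low' → inner[reopens >= 1] → 33
ticket_id=7: severity='low' → inner[reopens >= 3] → 15
ticket_id=8: severity='medium' → inner[sla_hours >= 33] → 43
ticket_id=9: severity='medium' → inner[ELSE] → 25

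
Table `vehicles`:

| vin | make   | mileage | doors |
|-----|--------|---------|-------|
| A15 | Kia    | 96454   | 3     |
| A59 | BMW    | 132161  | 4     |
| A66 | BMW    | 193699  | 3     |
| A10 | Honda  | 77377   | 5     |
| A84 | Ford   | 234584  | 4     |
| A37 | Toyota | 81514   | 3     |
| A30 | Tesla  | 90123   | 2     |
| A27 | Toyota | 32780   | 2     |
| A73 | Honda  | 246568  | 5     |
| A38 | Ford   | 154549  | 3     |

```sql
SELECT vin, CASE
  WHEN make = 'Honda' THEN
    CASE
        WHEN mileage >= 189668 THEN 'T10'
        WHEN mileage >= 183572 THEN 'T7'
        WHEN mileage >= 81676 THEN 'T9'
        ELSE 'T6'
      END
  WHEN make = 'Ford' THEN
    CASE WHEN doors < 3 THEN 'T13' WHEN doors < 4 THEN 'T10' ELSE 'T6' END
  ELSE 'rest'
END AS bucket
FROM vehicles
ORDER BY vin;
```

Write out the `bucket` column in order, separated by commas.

T6, rest, rest, rest, rest, T10, rest, rest, T10, T6

vin=A10: make='Honda' → inner[ELSE] → T6
vin=A15: make='Kia' → outer ELSE → rest
vin=A27: make='Toyota' → outer ELSE → rest
vin=A30: make='Tesla' → outer ELSE → rest
vin=A37: make='Toyota' → outer ELSE → rest
vin=A38: make='Ford' → inner[doors < 4] → T10
vin=A59: make='BMW' → outer ELSE → rest
vin=A66: make='BMW' → outer ELSE → rest
vin=A73: make='Honda' → inner[mileage >= 189668] → T10
vin=A84: make='Ford' → inner[ELSE] → T6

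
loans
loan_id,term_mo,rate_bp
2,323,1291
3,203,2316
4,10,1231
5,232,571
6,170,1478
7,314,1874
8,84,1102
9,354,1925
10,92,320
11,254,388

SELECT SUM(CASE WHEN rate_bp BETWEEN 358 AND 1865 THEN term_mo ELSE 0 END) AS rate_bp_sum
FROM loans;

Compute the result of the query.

loan_id=2: ✓ → 323
loan_id=3: ✗
loan_id=4: ✓ → 10
loan_id=5: ✓ → 232
loan_id=6: ✓ → 170
loan_id=7: ✗
loan_id=8: ✓ → 84
loan_id=9: ✗
loan_id=10: ✗
loan_id=11: ✓ → 254
rate_bp_sum = 323 + 10 + 232 + 170 + 84 + 254 = 1073

1073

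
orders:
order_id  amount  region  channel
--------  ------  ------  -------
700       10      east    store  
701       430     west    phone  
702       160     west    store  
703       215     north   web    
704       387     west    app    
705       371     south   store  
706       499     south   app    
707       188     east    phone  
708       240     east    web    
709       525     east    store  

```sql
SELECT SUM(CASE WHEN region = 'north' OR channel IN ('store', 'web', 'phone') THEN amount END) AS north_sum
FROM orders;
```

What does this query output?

2139

order_id=700: ✓ → 10
order_id=701: ✓ → 430
order_id=702: ✓ → 160
order_id=703: ✓ → 215
order_id=704: ✗
order_id=705: ✓ → 371
order_id=706: ✗
order_id=707: ✓ → 188
order_id=708: ✓ → 240
order_id=709: ✓ → 525
north_sum = 10 + 430 + 160 + 215 + 371 + 188 + 240 + 525 = 2139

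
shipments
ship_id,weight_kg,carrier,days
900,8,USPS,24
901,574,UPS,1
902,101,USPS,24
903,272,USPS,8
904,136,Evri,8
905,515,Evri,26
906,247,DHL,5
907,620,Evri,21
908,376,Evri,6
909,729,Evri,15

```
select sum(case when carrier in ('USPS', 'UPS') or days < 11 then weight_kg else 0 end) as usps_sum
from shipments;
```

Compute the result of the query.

1714

ship_id=900: ✓ → 8
ship_id=901: ✓ → 574
ship_id=902: ✓ → 101
ship_id=903: ✓ → 272
ship_id=904: ✓ → 136
ship_id=905: ✗
ship_id=906: ✓ → 247
ship_id=907: ✗
ship_id=908: ✓ → 376
ship_id=909: ✗
usps_sum = 8 + 574 + 101 + 272 + 136 + 247 + 376 = 1714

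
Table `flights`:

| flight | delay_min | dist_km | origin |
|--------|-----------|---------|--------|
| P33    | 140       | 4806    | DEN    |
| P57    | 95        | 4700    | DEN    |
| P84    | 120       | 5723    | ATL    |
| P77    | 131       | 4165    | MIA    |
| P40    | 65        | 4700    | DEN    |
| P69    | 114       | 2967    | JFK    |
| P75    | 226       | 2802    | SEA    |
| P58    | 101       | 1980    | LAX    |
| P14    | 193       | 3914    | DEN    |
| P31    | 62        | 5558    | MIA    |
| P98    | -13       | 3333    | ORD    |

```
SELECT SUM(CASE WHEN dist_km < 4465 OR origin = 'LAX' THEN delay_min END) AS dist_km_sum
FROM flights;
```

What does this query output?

flight=P33: ✗
flight=P57: ✗
flight=P84: ✗
flight=P77: ✓ → 131
flight=P40: ✗
flight=P69: ✓ → 114
flight=P75: ✓ → 226
flight=P58: ✓ → 101
flight=P14: ✓ → 193
flight=P31: ✗
flight=P98: ✓ → -13
dist_km_sum = 131 + 114 + 226 + 101 + 193 + -13 = 752

752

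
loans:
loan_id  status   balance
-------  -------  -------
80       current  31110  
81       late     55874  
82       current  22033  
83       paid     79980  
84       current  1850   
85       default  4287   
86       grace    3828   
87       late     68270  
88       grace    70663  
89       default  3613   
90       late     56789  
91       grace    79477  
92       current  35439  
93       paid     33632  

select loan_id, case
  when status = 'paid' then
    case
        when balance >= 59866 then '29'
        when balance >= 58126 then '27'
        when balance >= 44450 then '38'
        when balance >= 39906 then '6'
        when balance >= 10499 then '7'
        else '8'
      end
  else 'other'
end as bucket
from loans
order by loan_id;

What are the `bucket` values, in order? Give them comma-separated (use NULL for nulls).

other, other, other, 29, other, other, other, other, other, other, other, other, other, 7

loan_id=80: status='current' → outer ELSE → other
loan_id=81: status='late' → outer ELSE → other
loan_id=82: status='current' → outer ELSE → other
loan_id=83: status='paid' → inner[balance >= 59866] → 29
loan_id=84: status='current' → outer ELSE → other
loan_id=85: status='default' → outer ELSE → other
loan_id=86: status='grace' → outer ELSE → other
loan_id=87: status='late' → outer ELSE → other
loan_id=88: status='grace' → outer ELSE → other
loan_id=89: status='default' → outer ELSE → other
loan_id=90: status='late' → outer ELSE → other
loan_id=91: status='grace' → outer ELSE → other
loan_id=92: status='current' → outer ELSE → other
loan_id=93: status='paid' → inner[balance >= 10499] → 7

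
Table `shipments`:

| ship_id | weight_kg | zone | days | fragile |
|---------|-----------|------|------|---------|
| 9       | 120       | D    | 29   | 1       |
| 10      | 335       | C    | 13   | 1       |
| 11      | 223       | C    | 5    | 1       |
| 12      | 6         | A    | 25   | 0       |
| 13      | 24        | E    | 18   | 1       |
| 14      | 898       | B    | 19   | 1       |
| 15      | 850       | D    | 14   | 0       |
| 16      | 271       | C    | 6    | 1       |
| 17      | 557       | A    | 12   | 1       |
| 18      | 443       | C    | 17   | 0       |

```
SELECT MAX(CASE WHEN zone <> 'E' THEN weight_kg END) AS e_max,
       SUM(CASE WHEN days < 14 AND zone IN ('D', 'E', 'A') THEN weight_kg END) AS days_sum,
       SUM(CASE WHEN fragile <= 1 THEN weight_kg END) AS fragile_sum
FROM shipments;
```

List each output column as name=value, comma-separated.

[e_max: zone <> 'E']
ship_id=9: ✓ → 120
ship_id=10: ✓ → 335
ship_id=11: ✓ → 223
ship_id=12: ✓ → 6
ship_id=13: ✗
ship_id=14: ✓ → 898
ship_id=15: ✓ → 850
ship_id=16: ✓ → 271
ship_id=17: ✓ → 557
ship_id=18: ✓ → 443
e_max = MAX(120, 335, 223, 6, 898, 850, 271, 557, 443) = 898
—
[days_sum: days < 14 AND zone IN ('D', 'E', 'A')]
ship_id=9: ✗
ship_id=10: ✗
ship_id=11: ✗
ship_id=12: ✗
ship_id=13: ✗
ship_id=14: ✗
ship_id=15: ✗
ship_id=16: ✗
ship_id=17: ✓ → 557
ship_id=18: ✗
days_sum = 557
—
[fragile_sum: fragile <= 1]
ship_id=9: ✓ → 120
ship_id=10: ✓ → 335
ship_id=11: ✓ → 223
ship_id=12: ✓ → 6
ship_id=13: ✓ → 24
ship_id=14: ✓ → 898
ship_id=15: ✓ → 850
ship_id=16: ✓ → 271
ship_id=17: ✓ → 557
ship_id=18: ✓ → 443
fragile_sum = 120 + 335 + 223 + 6 + 24 + 898 + 850 + 271 + 557 + 443 = 3727

e_max=898, days_sum=557, fragile_sum=3727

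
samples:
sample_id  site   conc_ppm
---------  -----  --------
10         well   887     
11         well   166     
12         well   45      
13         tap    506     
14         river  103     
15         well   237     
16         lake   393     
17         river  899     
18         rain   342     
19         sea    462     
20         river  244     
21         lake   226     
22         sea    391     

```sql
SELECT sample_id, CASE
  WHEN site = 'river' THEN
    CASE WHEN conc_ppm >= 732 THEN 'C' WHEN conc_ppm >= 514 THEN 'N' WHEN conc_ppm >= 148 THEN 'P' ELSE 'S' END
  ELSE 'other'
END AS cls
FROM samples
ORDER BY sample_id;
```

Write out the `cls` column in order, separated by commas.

other, other, other, other, S, other, other, C, other, other, P, other, other

sample_id=10: site='well' → outer ELSE → other
sample_id=11: site='well' → outer ELSE → other
sample_id=12: site='well' → outer ELSE → other
sample_id=13: site='tap' → outer ELSE → other
sample_id=14: site='river' → inner[ELSE] → S
sample_id=15: site='well' → outer ELSE → other
sample_id=16: site='lake' → outer ELSE → other
sample_id=17: site='river' → inner[conc_ppm >= 732] → C
sample_id=18: site='rain' → outer ELSE → other
sample_id=19: site='sea' → outer ELSE → other
sample_id=20: site='river' → inner[conc_ppm >= 148] → P
sample_id=21: site='lake' → outer ELSE → other
sample_id=22: site='sea' → outer ELSE → other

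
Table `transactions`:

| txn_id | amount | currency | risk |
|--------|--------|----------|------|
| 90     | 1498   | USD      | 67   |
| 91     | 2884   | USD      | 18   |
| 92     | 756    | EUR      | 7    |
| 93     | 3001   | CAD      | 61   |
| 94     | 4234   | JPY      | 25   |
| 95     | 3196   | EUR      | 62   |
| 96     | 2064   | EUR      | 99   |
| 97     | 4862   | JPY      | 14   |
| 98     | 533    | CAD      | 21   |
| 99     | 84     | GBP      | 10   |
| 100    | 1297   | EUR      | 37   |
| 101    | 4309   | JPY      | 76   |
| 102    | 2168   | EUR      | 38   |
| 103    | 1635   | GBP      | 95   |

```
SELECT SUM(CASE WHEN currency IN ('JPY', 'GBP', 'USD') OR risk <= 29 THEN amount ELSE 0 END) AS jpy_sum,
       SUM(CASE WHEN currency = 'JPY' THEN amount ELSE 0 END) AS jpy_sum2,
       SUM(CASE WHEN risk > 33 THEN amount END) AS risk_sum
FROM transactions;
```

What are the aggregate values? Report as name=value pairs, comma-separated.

jpy_sum=20795, jpy_sum2=13405, risk_sum=19168

[jpy_sum: currency IN ('JPY', 'GBP', 'USD') OR risk <= 29]
txn_id=90: ✓ → 1498
txn_id=91: ✓ → 2884
txn_id=92: ✓ → 756
txn_id=93: ✗
txn_id=94: ✓ → 4234
txn_id=95: ✗
txn_id=96: ✗
txn_id=97: ✓ → 4862
txn_id=98: ✓ → 533
txn_id=99: ✓ → 84
txn_id=100: ✗
txn_id=101: ✓ → 4309
txn_id=102: ✗
txn_id=103: ✓ → 1635
jpy_sum = 1498 + 2884 + 756 + 4234 + 4862 + 533 + 84 + 4309 + 1635 = 20795
—
[jpy_sum2: currency = 'JPY']
txn_id=90: ✗
txn_id=91: ✗
txn_id=92: ✗
txn_id=93: ✗
txn_id=94: ✓ → 4234
txn_id=95: ✗
txn_id=96: ✗
txn_id=97: ✓ → 4862
txn_id=98: ✗
txn_id=99: ✗
txn_id=100: ✗
txn_id=101: ✓ → 4309
txn_id=102: ✗
txn_id=103: ✗
jpy_sum2 = 4234 + 4862 + 4309 = 13405
—
[risk_sum: risk > 33]
txn_id=90: ✓ → 1498
txn_id=91: ✗
txn_id=92: ✗
txn_id=93: ✓ → 3001
txn_id=94: ✗
txn_id=95: ✓ → 3196
txn_id=96: ✓ → 2064
txn_id=97: ✗
txn_id=98: ✗
txn_id=99: ✗
txn_id=100: ✓ → 1297
txn_id=101: ✓ → 4309
txn_id=102: ✓ → 2168
txn_id=103: ✓ → 1635
risk_sum = 1498 + 3001 + 3196 + 2064 + 1297 + 4309 + 2168 + 1635 = 19168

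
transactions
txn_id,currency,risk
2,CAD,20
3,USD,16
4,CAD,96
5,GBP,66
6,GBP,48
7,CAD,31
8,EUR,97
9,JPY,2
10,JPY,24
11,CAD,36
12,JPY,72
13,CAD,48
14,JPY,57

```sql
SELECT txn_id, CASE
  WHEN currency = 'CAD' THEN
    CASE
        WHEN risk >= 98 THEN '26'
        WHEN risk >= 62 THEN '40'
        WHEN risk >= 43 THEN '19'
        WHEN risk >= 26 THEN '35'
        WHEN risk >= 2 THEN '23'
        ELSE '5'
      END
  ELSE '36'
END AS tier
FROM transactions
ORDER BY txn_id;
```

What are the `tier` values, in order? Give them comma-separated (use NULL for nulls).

txn_id=2: currency='CAD' → inner[risk >= 2] → 23
txn_id=3: currency='USD' → outer ELSE → 36
txn_id=4: currency='CAD' → inner[risk >= 62] → 40
txn_id=5: currency='GBP' → outer ELSE → 36
txn_id=6: currency='GBP' → outer ELSE → 36
txn_id=7: currency='CAD' → inner[risk >= 26] → 35
txn_id=8: currency='EUR' → outer ELSE → 36
txn_id=9: currency='JPY' → outer ELSE → 36
txn_id=10: currency='JPY' → outer ELSE → 36
txn_id=11: currency='CAD' → inner[risk >= 26] → 35
txn_id=12: currency='JPY' → outer ELSE → 36
txn_id=13: currency='CAD' → inner[risk >= 43] → 19
txn_id=14: currency='JPY' → outer ELSE → 36

23, 36, 40, 36, 36, 35, 36, 36, 36, 35, 36, 19, 36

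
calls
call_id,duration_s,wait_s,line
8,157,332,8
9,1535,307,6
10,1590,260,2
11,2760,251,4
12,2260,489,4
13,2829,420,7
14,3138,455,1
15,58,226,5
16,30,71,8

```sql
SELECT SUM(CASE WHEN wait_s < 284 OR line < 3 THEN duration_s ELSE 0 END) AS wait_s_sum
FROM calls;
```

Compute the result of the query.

call_id=8: ✗
call_id=9: ✗
call_id=10: ✓ → 1590
call_id=11: ✓ → 2760
call_id=12: ✗
call_id=13: ✗
call_id=14: ✓ → 3138
call_id=15: ✓ → 58
call_id=16: ✓ → 30
wait_s_sum = 1590 + 2760 + 3138 + 58 + 30 = 7576

7576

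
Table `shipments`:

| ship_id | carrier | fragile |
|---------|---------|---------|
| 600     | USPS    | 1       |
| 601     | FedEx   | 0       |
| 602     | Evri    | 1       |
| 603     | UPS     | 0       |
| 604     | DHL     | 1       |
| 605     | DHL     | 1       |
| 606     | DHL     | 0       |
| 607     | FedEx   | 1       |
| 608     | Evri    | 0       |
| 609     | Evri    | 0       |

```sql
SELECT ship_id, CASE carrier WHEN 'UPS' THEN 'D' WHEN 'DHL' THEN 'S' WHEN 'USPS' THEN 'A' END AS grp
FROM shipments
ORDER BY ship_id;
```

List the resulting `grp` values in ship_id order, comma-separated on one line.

ship_id=600: carrier='USPS' → A
ship_id=601: (no match → NULL) → NULL
ship_id=602: (no match → NULL) → NULL
ship_id=603: carrier='UPS' → D
ship_id=604: carrier='DHL' → S
ship_id=605: carrier='DHL' → S
ship_id=606: carrier='DHL' → S
ship_id=607: (no match → NULL) → NULL
ship_id=608: (no match → NULL) → NULL
ship_id=609: (no match → NULL) → NULL

A, NULL, NULL, D, S, S, S, NULL, NULL, NULL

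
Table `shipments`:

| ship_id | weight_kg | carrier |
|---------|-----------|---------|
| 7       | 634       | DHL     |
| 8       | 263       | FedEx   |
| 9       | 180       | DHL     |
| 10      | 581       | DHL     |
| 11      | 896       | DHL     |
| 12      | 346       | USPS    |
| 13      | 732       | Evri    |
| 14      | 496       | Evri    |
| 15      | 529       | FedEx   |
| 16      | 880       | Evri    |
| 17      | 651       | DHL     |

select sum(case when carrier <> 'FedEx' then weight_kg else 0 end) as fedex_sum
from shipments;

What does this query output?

5396

ship_id=7: ✓ → 634
ship_id=8: ✗
ship_id=9: ✓ → 180
ship_id=10: ✓ → 581
ship_id=11: ✓ → 896
ship_id=12: ✓ → 346
ship_id=13: ✓ → 732
ship_id=14: ✓ → 496
ship_id=15: ✗
ship_id=16: ✓ → 880
ship_id=17: ✓ → 651
fedex_sum = 634 + 180 + 581 + 896 + 346 + 732 + 496 + 880 + 651 = 5396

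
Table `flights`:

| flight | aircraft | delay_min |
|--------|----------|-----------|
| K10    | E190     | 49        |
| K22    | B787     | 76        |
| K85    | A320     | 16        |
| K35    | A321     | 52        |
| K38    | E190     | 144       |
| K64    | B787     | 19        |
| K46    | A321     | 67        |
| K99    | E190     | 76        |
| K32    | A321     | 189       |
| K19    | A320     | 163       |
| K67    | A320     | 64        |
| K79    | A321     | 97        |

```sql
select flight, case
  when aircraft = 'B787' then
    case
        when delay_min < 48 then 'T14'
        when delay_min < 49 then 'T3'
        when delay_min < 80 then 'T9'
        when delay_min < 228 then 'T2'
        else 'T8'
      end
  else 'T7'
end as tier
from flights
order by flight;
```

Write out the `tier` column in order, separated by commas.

flight=K10: aircraft='E190' → outer ELSE → T7
flight=K19: aircraft='A320' → outer ELSE → T7
flight=K22: aircraft='B787' → inner[delay_min < 80] → T9
flight=K32: aircraft='A321' → outer ELSE → T7
flight=K35: aircraft='A321' → outer ELSE → T7
flight=K38: aircraft='E190' → outer ELSE → T7
flight=K46: aircraft='A321' → outer ELSE → T7
flight=K64: aircraft='B787' → inner[delay_min < 48] → T14
flight=K67: aircraft='A320' → outer ELSE → T7
flight=K79: aircraft='A321' → outer ELSE → T7
flight=K85: aircraft='A320' → outer ELSE → T7
flight=K99: aircraft='E190' → outer ELSE → T7

T7, T7, T9, T7, T7, T7, T7, T14, T7, T7, T7, T7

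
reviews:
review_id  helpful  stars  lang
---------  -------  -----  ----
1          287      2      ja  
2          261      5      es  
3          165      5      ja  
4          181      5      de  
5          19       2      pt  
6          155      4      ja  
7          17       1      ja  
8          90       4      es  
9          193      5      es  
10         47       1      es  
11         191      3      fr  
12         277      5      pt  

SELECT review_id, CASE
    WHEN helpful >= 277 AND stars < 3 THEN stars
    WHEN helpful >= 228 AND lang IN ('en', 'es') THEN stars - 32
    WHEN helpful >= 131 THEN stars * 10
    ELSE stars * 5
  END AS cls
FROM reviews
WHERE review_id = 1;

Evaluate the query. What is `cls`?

2

review_id = 1: helpful=287, stars=2, lang=ja.
helpful >= 277 AND stars < 3 → true → 2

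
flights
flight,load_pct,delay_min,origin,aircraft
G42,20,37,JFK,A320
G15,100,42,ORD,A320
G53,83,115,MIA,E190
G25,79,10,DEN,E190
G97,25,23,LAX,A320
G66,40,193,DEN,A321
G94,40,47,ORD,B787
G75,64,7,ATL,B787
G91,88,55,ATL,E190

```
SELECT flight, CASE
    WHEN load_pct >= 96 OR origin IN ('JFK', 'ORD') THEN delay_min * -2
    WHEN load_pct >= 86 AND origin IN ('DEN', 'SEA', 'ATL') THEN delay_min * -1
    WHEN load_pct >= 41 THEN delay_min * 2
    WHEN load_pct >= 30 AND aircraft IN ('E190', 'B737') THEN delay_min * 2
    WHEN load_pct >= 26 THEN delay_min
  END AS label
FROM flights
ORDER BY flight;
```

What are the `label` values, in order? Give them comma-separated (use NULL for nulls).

flight=G15: load_pct >= 96 OR origin IN ('JFK', 'ORD') → -84
flight=G25: load_pct >= 41 → 20
flight=G42: load_pct >= 96 OR origin IN ('JFK', 'ORD') → -74
flight=G53: load_pct >= 41 → 230
flight=G66: load_pct >= 26 → 193
flight=G75: load_pct >= 41 → 14
flight=G91: load_pct >= 86 AND origin IN ('DEN', 'SEA', 'ATL') → -55
flight=G94: load_pct >= 96 OR origin IN ('JFK', 'ORD') → -94
flight=G97: (no match → NULL) → NULL

-84, 20, -74, 230, 193, 14, -55, -94, NULL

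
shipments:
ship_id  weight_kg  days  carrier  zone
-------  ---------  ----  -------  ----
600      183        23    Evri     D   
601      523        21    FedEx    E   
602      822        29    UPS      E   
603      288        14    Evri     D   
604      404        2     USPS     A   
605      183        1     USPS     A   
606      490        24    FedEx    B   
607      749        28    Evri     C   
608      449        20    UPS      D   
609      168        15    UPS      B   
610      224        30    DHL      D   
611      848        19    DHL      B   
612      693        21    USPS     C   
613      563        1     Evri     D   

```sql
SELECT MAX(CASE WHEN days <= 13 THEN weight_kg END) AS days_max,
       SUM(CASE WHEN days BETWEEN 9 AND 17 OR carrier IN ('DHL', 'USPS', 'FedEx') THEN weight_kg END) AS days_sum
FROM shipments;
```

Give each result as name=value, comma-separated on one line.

days_max=563, days_sum=3821

[days_max: days <= 13]
ship_id=600: ✗
ship_id=601: ✗
ship_id=602: ✗
ship_id=603: ✗
ship_id=604: ✓ → 404
ship_id=605: ✓ → 183
ship_id=606: ✗
ship_id=607: ✗
ship_id=608: ✗
ship_id=609: ✗
ship_id=610: ✗
ship_id=611: ✗
ship_id=612: ✗
ship_id=613: ✓ → 563
days_max = MAX(404, 183, 563) = 563
—
[days_sum: days BETWEEN 9 AND 17 OR carrier IN ('DHL', 'USPS', 'FedEx')]
ship_id=600: ✗
ship_id=601: ✓ → 523
ship_id=602: ✗
ship_id=603: ✓ → 288
ship_id=604: ✓ → 404
ship_id=605: ✓ → 183
ship_id=606: ✓ → 490
ship_id=607: ✗
ship_id=608: ✗
ship_id=609: ✓ → 168
ship_id=610: ✓ → 224
ship_id=611: ✓ → 848
ship_id=612: ✓ → 693
ship_id=613: ✗
days_sum = 523 + 288 + 404 + 183 + 490 + 168 + 224 + 848 + 693 = 3821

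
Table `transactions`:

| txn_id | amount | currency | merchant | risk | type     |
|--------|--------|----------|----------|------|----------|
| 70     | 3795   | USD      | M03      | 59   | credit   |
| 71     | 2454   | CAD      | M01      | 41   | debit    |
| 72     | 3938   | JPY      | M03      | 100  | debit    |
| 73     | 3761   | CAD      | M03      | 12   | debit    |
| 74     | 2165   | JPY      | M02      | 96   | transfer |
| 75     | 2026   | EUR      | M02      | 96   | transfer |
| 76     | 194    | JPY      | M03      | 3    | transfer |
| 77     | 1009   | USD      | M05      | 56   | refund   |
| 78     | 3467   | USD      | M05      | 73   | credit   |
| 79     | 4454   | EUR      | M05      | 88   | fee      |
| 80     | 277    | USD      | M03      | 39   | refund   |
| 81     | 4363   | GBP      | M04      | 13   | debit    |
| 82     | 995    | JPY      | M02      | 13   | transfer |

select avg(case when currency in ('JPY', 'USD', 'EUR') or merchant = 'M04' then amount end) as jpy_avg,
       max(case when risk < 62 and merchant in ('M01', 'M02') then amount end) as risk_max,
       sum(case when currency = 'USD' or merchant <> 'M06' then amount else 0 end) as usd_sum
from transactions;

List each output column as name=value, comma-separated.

[jpy_avg: currency in ('JPY', 'USD', 'EUR') or merchant = 'M04']
txn_id=70: ✓ → 3795
txn_id=71: ✗
txn_id=72: ✓ → 3938
txn_id=73: ✗
txn_id=74: ✓ → 2165
txn_id=75: ✓ → 2026
txn_id=76: ✓ → 194
txn_id=77: ✓ → 1009
txn_id=78: ✓ → 3467
txn_id=79: ✓ → 4454
txn_id=80: ✓ → 277
txn_id=81: ✓ → 4363
txn_id=82: ✓ → 995
jpy_avg = (3795 + 3938 + 2165 + 2026 + 194 + 1009 + 3467 + 4454 + 277 + 4363 + 995) / 11 = 2425.7272727273
—
[risk_max: risk < 62 and merchant in ('M01', 'M02')]
txn_id=70: ✗
txn_id=71: ✓ → 2454
txn_id=72: ✗
txn_id=73: ✗
txn_id=74: ✗
txn_id=75: ✗
txn_id=76: ✗
txn_id=77: ✗
txn_id=78: ✗
txn_id=79: ✗
txn_id=80: ✗
txn_id=81: ✗
txn_id=82: ✓ → 995
risk_max = MAX(2454, 995) = 2454
—
[usd_sum: currency = 'USD' or merchant <> 'M06']
txn_id=70: ✓ → 3795
txn_id=71: ✓ → 2454
txn_id=72: ✓ → 3938
txn_id=73: ✓ → 3761
txn_id=74: ✓ → 2165
txn_id=75: ✓ → 2026
txn_id=76: ✓ → 194
txn_id=77: ✓ → 1009
txn_id=78: ✓ → 3467
txn_id=79: ✓ → 4454
txn_id=80: ✓ → 277
txn_id=81: ✓ → 4363
txn_id=82: ✓ → 995
usd_sum = 3795 + 2454 + 3938 + 3761 + 2165 + 2026 + 194 + 1009 + 3467 + 4454 + 277 + 4363 + 995 = 32898

jpy_avg=2425.7272727273, risk_max=2454, usd_sum=32898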